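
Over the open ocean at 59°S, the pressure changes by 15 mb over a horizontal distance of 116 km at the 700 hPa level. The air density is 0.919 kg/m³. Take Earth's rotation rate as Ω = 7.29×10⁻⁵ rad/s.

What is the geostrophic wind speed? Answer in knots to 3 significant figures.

219 knots

Coriolis parameter at 59°S:
f = 2Ω sin φ = 2 × 7.29×10⁻⁵ × sin 59° = 1.25×10⁻⁴ s⁻¹
Pressure gradient: |∂P/∂n| = 1500 Pa / 116000 m = 1.29×10⁻² Pa/m
Geostrophic balance (pressure-gradient force = Coriolis force):
V_g = (1/(fρ)) |∂P/∂n| = 1.29×10⁻² / (1.25×10⁻⁴ × 0.919) = 113 m/s
Converting: 113 m/s × 1.944 = 219 knots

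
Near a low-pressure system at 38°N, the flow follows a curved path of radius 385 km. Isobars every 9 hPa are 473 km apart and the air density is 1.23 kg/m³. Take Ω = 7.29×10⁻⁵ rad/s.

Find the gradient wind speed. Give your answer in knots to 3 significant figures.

Coriolis parameter at 38°N:
f = 2Ω sin φ = 2 × 7.29×10⁻⁵ × sin 38° = 8.98×10⁻⁵ s⁻¹
Pressure gradient: |∂P/∂n| = 900 Pa / 473000 m = 1.90×10⁻³ Pa/m
Geostrophic speed: V_g = |∂P/∂n|/(fρ) = 1.90×10⁻³/(8.98×10⁻⁵ × 1.23) = 17.2 m/s
Around a low, centrifugal force acts outward with Coriolis, so pressure-gradient force balances both:
(1/ρ)|∂P/∂n| = fV + V²/R  →  V² + fR·V − fR·V_g = 0
With fR = 8.98×10⁻⁵ × 385×10³ m = 34.6 m/s:
V = [−fR + √((fR)² + 4 fR V_g)]/2 = [−34.6 + √(34.6² + 4×34.6×17.2)]/2 = 12.6 m/s
Subgeostrophic (V < V_g = 17.2 m/s), as expected around a low.
Converting: 12.6 m/s × 1.944 = 24.5 knots

24.5 knots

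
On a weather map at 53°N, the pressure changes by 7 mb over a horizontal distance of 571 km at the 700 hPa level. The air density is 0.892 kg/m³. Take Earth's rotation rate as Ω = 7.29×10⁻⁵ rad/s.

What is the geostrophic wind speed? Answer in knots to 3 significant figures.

22.9 knots

Coriolis parameter at 53°N:
f = 2Ω sin φ = 2 × 7.29×10⁻⁵ × sin 53° = 1.16×10⁻⁴ s⁻¹
Pressure gradient: |∂P/∂n| = 700 Pa / 571000 m = 1.23×10⁻³ Pa/m
Geostrophic balance (pressure-gradient force = Coriolis force):
V_g = (1/(fρ)) |∂P/∂n| = 1.23×10⁻³ / (1.16×10⁻⁴ × 0.892) = 11.8 m/s
Converting: 11.8 m/s × 1.944 = 22.9 knots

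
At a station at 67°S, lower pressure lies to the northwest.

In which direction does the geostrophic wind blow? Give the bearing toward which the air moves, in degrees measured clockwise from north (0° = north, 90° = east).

The pressure-gradient force points toward the northwest (bearing 315°).
Geostrophic balance: in the Southern Hemisphere the Coriolis force deflects motion to the left, so the geostrophic wind blows 90° to the left of the pressure-gradient force (low pressure on the right).
Rotating 315° by 90° counterclockwise gives 225° — the wind blows toward the southwest.

225°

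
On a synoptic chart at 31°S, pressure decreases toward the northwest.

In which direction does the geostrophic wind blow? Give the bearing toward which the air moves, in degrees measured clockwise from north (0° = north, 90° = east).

The pressure-gradient force points toward the northwest (bearing 315°).
Geostrophic balance: in the Southern Hemisphere the Coriolis force deflects motion to the left, so the geostrophic wind blows 90° to the left of the pressure-gradient force (low pressure on the right).
Rotating 315° by 90° counterclockwise gives 225° — the wind blows toward the southwest.

225°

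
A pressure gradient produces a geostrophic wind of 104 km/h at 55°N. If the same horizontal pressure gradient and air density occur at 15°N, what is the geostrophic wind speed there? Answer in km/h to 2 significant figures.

With the same pressure gradient and density, V_g ∝ 1/f ∝ 1/sin φ.
V₂ = V₁ · sin φ₁ / sin φ₂ = 104 × sin 55° / sin 15°
V₂ = 104 × 0.8192/0.2588 = 330 km/h

330 km/h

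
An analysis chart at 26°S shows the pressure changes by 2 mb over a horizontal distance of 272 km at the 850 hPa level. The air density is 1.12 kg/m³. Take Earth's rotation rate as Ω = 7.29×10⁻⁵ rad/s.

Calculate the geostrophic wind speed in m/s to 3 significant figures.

Coriolis parameter at 26°S:
f = 2Ω sin φ = 2 × 7.29×10⁻⁵ × sin 26° = 6.39×10⁻⁵ s⁻¹
Pressure gradient: |∂P/∂n| = 200 Pa / 272000 m = 7.35×10⁻⁴ Pa/m
Geostrophic balance (pressure-gradient force = Coriolis force):
V_g = (1/(fρ)) |∂P/∂n| = 7.35×10⁻⁴ / (6.39×10⁻⁵ × 1.12) = 10.3 m/s

10.3 m/s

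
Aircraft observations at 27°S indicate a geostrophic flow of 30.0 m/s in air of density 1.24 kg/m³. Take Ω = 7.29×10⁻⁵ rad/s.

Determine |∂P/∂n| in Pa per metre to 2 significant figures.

2.5×10⁻³ Pa/m

Coriolis parameter at 27°S:
f = 2Ω sin φ = 2 × 7.29×10⁻⁵ × sin 27° = 6.62×10⁻⁵ s⁻¹
Geostrophic balance rearranged: |∂P/∂n| = f ρ V_g
|∂P/∂n| = 6.62×10⁻⁵ × 1.24 × 30.0 = 2.46×10⁻³ Pa/m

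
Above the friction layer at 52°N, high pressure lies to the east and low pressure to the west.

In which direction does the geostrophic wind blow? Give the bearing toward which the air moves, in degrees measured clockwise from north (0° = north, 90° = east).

000°

The pressure-gradient force points toward the west (bearing 270°).
Geostrophic balance: in the Northern Hemisphere the Coriolis force deflects motion to the right, so the geostrophic wind blows 90° to the right of the pressure-gradient force (low pressure on the left).
Rotating 270° by 90° clockwise gives 000° — the wind blows toward the north.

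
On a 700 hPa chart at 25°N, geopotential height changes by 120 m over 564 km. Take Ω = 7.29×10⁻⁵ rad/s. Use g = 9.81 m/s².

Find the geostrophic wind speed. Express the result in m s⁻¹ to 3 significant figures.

33.9 m s⁻¹

Coriolis parameter at 25°N:
f = 2Ω sin φ = 2 × 7.29×10⁻⁵ × sin 25° = 6.16×10⁻⁵ s⁻¹
Height gradient: |∂Z/∂n| = 120 m / 564000 m = 2.13×10⁻⁴
On a pressure surface, geostrophic balance gives V_g = (g/f)|∂Z/∂n|:
V_g = 9.81 × 2.13×10⁻⁴ / 6.16×10⁻⁵ = 33.9 m/s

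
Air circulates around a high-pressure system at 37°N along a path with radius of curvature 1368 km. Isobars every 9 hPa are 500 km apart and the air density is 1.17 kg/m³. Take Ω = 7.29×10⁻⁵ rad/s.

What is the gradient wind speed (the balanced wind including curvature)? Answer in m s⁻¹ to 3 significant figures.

21.3 m s⁻¹

Coriolis parameter at 37°N:
f = 2Ω sin φ = 2 × 7.29×10⁻⁵ × sin 37° = 8.77×10⁻⁵ s⁻¹
Pressure gradient: |∂P/∂n| = 900 Pa / 500000 m = 1.80×10⁻³ Pa/m
Geostrophic speed: V_g = |∂P/∂n|/(fρ) = 1.80×10⁻³/(8.77×10⁻⁵ × 1.17) = 17.5 m/s
Around a high, pressure-gradient force acts outward with centrifugal, so Coriolis balances both:
fV = (1/ρ)|∂P/∂n| + V²/R  →  V² − fR·V + fR·V_g = 0
With fR = 8.77×10⁻⁵ × 1368×10³ m = 120 m/s:
V = [fR − √((fR)² − 4 fR V_g)]/2 = [120 − √(120² − 4×120×17.5)]/2 = 21.3 m/s
Supergeostrophic (V > V_g = 17.5 m/s), as expected around a high.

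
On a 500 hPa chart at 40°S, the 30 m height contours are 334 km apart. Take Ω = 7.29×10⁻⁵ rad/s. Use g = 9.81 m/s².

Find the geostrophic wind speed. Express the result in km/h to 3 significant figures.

Coriolis parameter at 40°S:
f = 2Ω sin φ = 2 × 7.29×10⁻⁵ × sin 40° = 9.37×10⁻⁵ s⁻¹
Height gradient: |∂Z/∂n| = 30 m / 334000 m = 8.98×10⁻⁵
On a pressure surface, geostrophic balance gives V_g = (g/f)|∂Z/∂n|:
V_g = 9.81 × 8.98×10⁻⁵ / 9.37×10⁻⁵ = 9.40 m/s
Converting: 9.40 m/s × 3.6 = 33.8 km/h

33.8 km/h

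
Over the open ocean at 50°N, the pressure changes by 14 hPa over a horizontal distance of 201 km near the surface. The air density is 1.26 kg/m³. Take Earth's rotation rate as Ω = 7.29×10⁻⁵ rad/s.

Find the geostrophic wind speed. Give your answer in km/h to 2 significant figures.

180 km/h

Coriolis parameter at 50°N:
f = 2Ω sin φ = 2 × 7.29×10⁻⁵ × sin 50° = 1.12×10⁻⁴ s⁻¹
Pressure gradient: |∂P/∂n| = 1400 Pa / 201000 m = 6.97×10⁻³ Pa/m
Geostrophic balance (pressure-gradient force = Coriolis force):
V_g = (1/(fρ)) |∂P/∂n| = 6.97×10⁻³ / (1.12×10⁻⁴ × 1.26) = 49.5 m/s
Converting: 49.5 m/s × 3.6 = 180 km/h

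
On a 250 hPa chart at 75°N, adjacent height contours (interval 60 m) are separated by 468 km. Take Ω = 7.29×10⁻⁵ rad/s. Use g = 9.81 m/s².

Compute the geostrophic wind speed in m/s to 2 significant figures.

Coriolis parameter at 75°N:
f = 2Ω sin φ = 2 × 7.29×10⁻⁵ × sin 75° = 1.41×10⁻⁴ s⁻¹
Height gradient: |∂Z/∂n| = 60 m / 468000 m = 1.28×10⁻⁴
On a pressure surface, geostrophic balance gives V_g = (g/f)|∂Z/∂n|:
V_g = 9.81 × 1.28×10⁻⁴ / 1.41×10⁻⁴ = 8.93 m/s

8.9 m/s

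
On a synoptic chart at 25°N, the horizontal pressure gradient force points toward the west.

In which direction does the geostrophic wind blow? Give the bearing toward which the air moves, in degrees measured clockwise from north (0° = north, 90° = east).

000°

The pressure-gradient force points toward the west (bearing 270°).
Geostrophic balance: in the Northern Hemisphere the Coriolis force deflects motion to the right, so the geostrophic wind blows 90° to the right of the pressure-gradient force (low pressure on the left).
Rotating 270° by 90° clockwise gives 000° — the wind blows toward the north.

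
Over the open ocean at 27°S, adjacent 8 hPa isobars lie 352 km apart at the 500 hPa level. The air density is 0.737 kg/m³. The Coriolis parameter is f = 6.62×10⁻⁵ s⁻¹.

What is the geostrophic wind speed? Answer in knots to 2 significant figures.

91 knots

Pressure gradient: |∂P/∂n| = 800 Pa / 352000 m = 2.27×10⁻³ Pa/m
Geostrophic balance (pressure-gradient force = Coriolis force):
V_g = (1/(fρ)) |∂P/∂n| = 2.27×10⁻³ / (6.62×10⁻⁵ × 0.737) = 46.6 m/s
Converting: 46.6 m/s × 1.944 = 91 knots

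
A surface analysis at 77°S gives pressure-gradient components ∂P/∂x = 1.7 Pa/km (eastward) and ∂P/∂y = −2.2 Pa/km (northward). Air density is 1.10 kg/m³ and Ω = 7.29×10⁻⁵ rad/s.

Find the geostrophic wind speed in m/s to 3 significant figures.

17.8 m/s

Coriolis parameter at 77°S:
f = 2Ω sin φ = 2 × 7.29×10⁻⁵ × sin 77° = 1.42×10⁻⁴ s⁻¹
In the Southern Hemisphere f is negative: f = −1.42×10⁻⁴ s⁻¹.
Component geostrophic relations (x east, y north):
u_g = −(1/(fρ)) ∂P/∂y,  v_g = (1/(fρ)) ∂P/∂x
u_g = −(−2.2×10⁻³)/(−1.42×10⁻⁴ × 1.10) = −14.1 m/s;  v_g = (1.7×10⁻³)/(−1.42×10⁻⁴ × 1.10) = −10.9 m/s
|V_g| = √(u_g² + v_g²) = 17.8 m/s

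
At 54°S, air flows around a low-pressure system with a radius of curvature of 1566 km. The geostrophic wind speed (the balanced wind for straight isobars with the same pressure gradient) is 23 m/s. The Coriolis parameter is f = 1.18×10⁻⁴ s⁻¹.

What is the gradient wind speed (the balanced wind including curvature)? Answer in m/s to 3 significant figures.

Around a low, centrifugal force acts outward with Coriolis, so pressure-gradient force balances both:
(1/ρ)|∂P/∂n| = fV + V²/R  →  V² + fR·V − fR·V_g = 0
With fR = 1.18×10⁻⁴ × 1566×10³ m = 185 m/s:
V = [−fR + √((fR)² + 4 fR V_g)]/2 = [−185 + √(185² + 4×185×23)]/2 = 20.7 m/s
Subgeostrophic (V < V_g = 23 m/s), as expected around a low.

20.7 m/s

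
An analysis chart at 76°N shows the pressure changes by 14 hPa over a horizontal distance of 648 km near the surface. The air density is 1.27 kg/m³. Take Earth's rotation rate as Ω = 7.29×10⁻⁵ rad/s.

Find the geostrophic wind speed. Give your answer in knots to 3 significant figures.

23.4 knots

Coriolis parameter at 76°N:
f = 2Ω sin φ = 2 × 7.29×10⁻⁵ × sin 76° = 1.41×10⁻⁴ s⁻¹
Pressure gradient: |∂P/∂n| = 1400 Pa / 648000 m = 2.16×10⁻³ Pa/m
Geostrophic balance (pressure-gradient force = Coriolis force):
V_g = (1/(fρ)) |∂P/∂n| = 2.16×10⁻³ / (1.41×10⁻⁴ × 1.27) = 12.0 m/s
Converting: 12.0 m/s × 1.944 = 23.4 knots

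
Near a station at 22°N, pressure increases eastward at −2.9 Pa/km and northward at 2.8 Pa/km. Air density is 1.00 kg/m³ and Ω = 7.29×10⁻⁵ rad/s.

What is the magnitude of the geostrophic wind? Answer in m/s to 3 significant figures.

Coriolis parameter at 22°N:
f = 2Ω sin φ = 2 × 7.29×10⁻⁵ × sin 22° = 5.46×10⁻⁵ s⁻¹
Component geostrophic relations (x east, y north):
u_g = −(1/(fρ)) ∂P/∂y,  v_g = (1/(fρ)) ∂P/∂x
u_g = −(2.8×10⁻³)/(5.46×10⁻⁵ × 1.00) = −51.3 m/s;  v_g = (−2.9×10⁻³)/(5.46×10⁻⁵ × 1.00) = −53.1 m/s
|V_g| = √(u_g² + v_g²) = 73.8 m/s

73.8 m/s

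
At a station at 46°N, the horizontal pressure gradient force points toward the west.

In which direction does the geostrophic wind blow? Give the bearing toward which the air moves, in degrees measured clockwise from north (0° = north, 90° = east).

The pressure-gradient force points toward the west (bearing 270°).
Geostrophic balance: in the Northern Hemisphere the Coriolis force deflects motion to the right, so the geostrophic wind blows 90° to the right of the pressure-gradient force (low pressure on the left).
Rotating 270° by 90° clockwise gives 000° — the wind blows toward the north.

000°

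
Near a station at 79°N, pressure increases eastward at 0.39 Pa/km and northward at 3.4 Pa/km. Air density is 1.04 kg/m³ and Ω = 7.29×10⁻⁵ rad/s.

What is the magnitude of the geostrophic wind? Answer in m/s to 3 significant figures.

23.0 m/s

Coriolis parameter at 79°N:
f = 2Ω sin φ = 2 × 7.29×10⁻⁵ × sin 79° = 1.43×10⁻⁴ s⁻¹
Component geostrophic relations (x east, y north):
u_g = −(1/(fρ)) ∂P/∂y,  v_g = (1/(fρ)) ∂P/∂x
u_g = −(3.4×10⁻³)/(1.43×10⁻⁴ × 1.04) = −22.8 m/s;  v_g = (0.39×10⁻³)/(1.43×10⁻⁴ × 1.04) = 2.62 m/s
|V_g| = √(u_g² + v_g²) = 23.0 m/s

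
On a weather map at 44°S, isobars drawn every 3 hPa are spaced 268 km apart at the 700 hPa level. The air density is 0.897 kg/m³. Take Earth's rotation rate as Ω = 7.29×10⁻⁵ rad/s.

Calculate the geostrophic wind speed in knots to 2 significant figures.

24 knots

Coriolis parameter at 44°S:
f = 2Ω sin φ = 2 × 7.29×10⁻⁵ × sin 44° = 1.01×10⁻⁴ s⁻¹
Pressure gradient: |∂P/∂n| = 300 Pa / 268000 m = 1.12×10⁻³ Pa/m
Geostrophic balance (pressure-gradient force = Coriolis force):
V_g = (1/(fρ)) |∂P/∂n| = 1.12×10⁻³ / (1.01×10⁻⁴ × 0.897) = 12.3 m/s
Converting: 12.3 m/s × 1.944 = 24 knots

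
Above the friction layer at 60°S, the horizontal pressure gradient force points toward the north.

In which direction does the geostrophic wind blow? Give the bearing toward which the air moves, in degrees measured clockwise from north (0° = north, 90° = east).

270°

The pressure-gradient force points toward the north (bearing 000°).
Geostrophic balance: in the Southern Hemisphere the Coriolis force deflects motion to the left, so the geostrophic wind blows 90° to the left of the pressure-gradient force (low pressure on the right).
Rotating 000° by 90° counterclockwise gives 270° — the wind blows toward the west.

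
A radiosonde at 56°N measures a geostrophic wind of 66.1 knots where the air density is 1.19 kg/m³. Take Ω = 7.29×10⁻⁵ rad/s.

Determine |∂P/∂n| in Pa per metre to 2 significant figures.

4.9×10⁻³ Pa/m

Coriolis parameter at 56°N:
f = 2Ω sin φ = 2 × 7.29×10⁻⁵ × sin 56° = 1.21×10⁻⁴ s⁻¹
Wind speed in SI: 66.1 knots = 34.0 m/s
Geostrophic balance rearranged: |∂P/∂n| = f ρ V_g
|∂P/∂n| = 1.21×10⁻⁴ × 1.19 × 34.0 = 4.89×10⁻³ Pa/m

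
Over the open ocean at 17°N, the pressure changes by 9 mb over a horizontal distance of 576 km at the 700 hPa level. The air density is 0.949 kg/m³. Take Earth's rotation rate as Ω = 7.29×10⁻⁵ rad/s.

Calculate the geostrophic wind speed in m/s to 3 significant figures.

Coriolis parameter at 17°N:
f = 2Ω sin φ = 2 × 7.29×10⁻⁵ × sin 17° = 4.26×10⁻⁵ s⁻¹
Pressure gradient: |∂P/∂n| = 900 Pa / 576000 m = 1.56×10⁻³ Pa/m
Geostrophic balance (pressure-gradient force = Coriolis force):
V_g = (1/(fρ)) |∂P/∂n| = 1.56×10⁻³ / (4.26×10⁻⁵ × 0.949) = 38.6 m/s

38.6 m/s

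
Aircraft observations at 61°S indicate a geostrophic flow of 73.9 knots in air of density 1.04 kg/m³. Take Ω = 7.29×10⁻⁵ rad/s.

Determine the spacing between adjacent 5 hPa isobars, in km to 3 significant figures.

99.2 km

Coriolis parameter at 61°S:
f = 2Ω sin φ = 2 × 7.29×10⁻⁵ × sin 61° = 1.28×10⁻⁴ s⁻¹
Wind speed in SI: 73.9 knots = 38.0 m/s
Geostrophic balance rearranged: |∂P/∂n| = f ρ V_g
|∂P/∂n| = 1.28×10⁻⁴ × 1.04 × 38.0 = 5.04×10⁻³ Pa/m
Isobar spacing: Δn = ΔP/|∂P/∂n| = 500 Pa / 5.04×10⁻³ Pa/m = 99169 m ≈ 99.2 km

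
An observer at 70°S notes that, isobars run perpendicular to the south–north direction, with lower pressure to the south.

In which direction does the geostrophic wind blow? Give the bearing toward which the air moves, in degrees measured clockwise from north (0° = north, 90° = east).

090°

The pressure-gradient force points toward the south (bearing 180°).
Geostrophic balance: in the Southern Hemisphere the Coriolis force deflects motion to the left, so the geostrophic wind blows 90° to the left of the pressure-gradient force (low pressure on the right).
Rotating 180° by 90° counterclockwise gives 090° — the wind blows toward the east.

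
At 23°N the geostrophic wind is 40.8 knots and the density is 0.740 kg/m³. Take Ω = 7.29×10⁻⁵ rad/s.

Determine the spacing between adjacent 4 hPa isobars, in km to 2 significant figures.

Coriolis parameter at 23°N:
f = 2Ω sin φ = 2 × 7.29×10⁻⁵ × sin 23° = 5.70×10⁻⁵ s⁻¹
Wind speed in SI: 40.8 knots = 21.0 m/s
Geostrophic balance rearranged: |∂P/∂n| = f ρ V_g
|∂P/∂n| = 5.70×10⁻⁵ × 0.740 × 21.0 = 8.85×10⁻⁴ Pa/m
Isobar spacing: Δn = ΔP/|∂P/∂n| = 400 Pa / 8.85×10⁻⁴ Pa/m = 452058 m ≈ 450 km

450 km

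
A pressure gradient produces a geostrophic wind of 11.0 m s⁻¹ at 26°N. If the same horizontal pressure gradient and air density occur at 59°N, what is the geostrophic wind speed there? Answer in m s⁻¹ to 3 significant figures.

5.63 m s⁻¹

With the same pressure gradient and density, V_g ∝ 1/f ∝ 1/sin φ.
V₂ = V₁ · sin φ₁ / sin φ₂ = 11.0 × sin 26° / sin 59°
V₂ = 11.0 × 0.4384/0.8572 = 5.63 m s⁻¹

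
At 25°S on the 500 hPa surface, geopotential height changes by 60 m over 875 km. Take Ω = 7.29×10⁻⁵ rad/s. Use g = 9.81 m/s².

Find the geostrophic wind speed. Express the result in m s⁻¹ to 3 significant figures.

Coriolis parameter at 25°S:
f = 2Ω sin φ = 2 × 7.29×10⁻⁵ × sin 25° = 6.16×10⁻⁵ s⁻¹
Height gradient: |∂Z/∂n| = 60 m / 875000 m = 6.86×10⁻⁵
On a pressure surface, geostrophic balance gives V_g = (g/f)|∂Z/∂n|:
V_g = 9.81 × 6.86×10⁻⁵ / 6.16×10⁻⁵ = 10.9 m/s

10.9 m s⁻¹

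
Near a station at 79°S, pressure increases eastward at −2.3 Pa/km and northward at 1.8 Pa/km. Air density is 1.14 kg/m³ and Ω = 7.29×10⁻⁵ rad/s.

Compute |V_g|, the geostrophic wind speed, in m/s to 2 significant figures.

Coriolis parameter at 79°S:
f = 2Ω sin φ = 2 × 7.29×10⁻⁵ × sin 79° = 1.43×10⁻⁴ s⁻¹
In the Southern Hemisphere f is negative: f = −1.43×10⁻⁴ s⁻¹.
Component geostrophic relations (x east, y north):
u_g = −(1/(fρ)) ∂P/∂y,  v_g = (1/(fρ)) ∂P/∂x
u_g = −(1.8×10⁻³)/(−1.43×10⁻⁴ × 1.14) = 11.0 m/s;  v_g = (−2.3×10⁻³)/(−1.43×10⁻⁴ × 1.14) = 14.1 m/s
|V_g| = √(u_g² + v_g²) = 17.9 m/s

18 m/s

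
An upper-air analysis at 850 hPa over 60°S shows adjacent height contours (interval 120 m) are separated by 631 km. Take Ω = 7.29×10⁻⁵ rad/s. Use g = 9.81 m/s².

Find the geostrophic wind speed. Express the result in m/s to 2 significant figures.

Coriolis parameter at 60°S:
f = 2Ω sin φ = 2 × 7.29×10⁻⁵ × sin 60° = 1.26×10⁻⁴ s⁻¹
Height gradient: |∂Z/∂n| = 120 m / 631000 m = 1.90×10⁻⁴
On a pressure surface, geostrophic balance gives V_g = (g/f)|∂Z/∂n|:
V_g = 9.81 × 1.90×10⁻⁴ / 1.26×10⁻⁴ = 14.8 m/s

15 m/s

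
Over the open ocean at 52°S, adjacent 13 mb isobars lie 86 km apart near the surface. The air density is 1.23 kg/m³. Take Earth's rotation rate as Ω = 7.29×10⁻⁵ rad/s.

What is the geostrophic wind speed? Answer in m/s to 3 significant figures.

107 m/s

Coriolis parameter at 52°S:
f = 2Ω sin φ = 2 × 7.29×10⁻⁵ × sin 52° = 1.15×10⁻⁴ s⁻¹
Pressure gradient: |∂P/∂n| = 1300 Pa / 86000 m = 1.51×10⁻² Pa/m
Geostrophic balance (pressure-gradient force = Coriolis force):
V_g = (1/(fρ)) |∂P/∂n| = 1.51×10⁻² / (1.15×10⁻⁴ × 1.23) = 107 m/s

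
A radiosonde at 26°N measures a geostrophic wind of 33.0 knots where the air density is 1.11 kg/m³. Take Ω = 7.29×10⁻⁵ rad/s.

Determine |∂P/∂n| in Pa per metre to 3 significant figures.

Coriolis parameter at 26°N:
f = 2Ω sin φ = 2 × 7.29×10⁻⁵ × sin 26° = 6.39×10⁻⁵ s⁻¹
Wind speed in SI: 33.0 knots = 17.0 m/s
Geostrophic balance rearranged: |∂P/∂n| = f ρ V_g
|∂P/∂n| = 6.39×10⁻⁵ × 1.11 × 17.0 = 1.20×10⁻³ Pa/m

1.20×10⁻³ Pa/m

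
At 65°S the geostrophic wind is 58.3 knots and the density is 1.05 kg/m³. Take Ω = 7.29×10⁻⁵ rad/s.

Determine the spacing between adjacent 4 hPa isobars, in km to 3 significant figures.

Coriolis parameter at 65°S:
f = 2Ω sin φ = 2 × 7.29×10⁻⁵ × sin 65° = 1.32×10⁻⁴ s⁻¹
Wind speed in SI: 58.3 knots = 30.0 m/s
Geostrophic balance rearranged: |∂P/∂n| = f ρ V_g
|∂P/∂n| = 1.32×10⁻⁴ × 1.05 × 30.0 = 4.16×10⁻³ Pa/m
Isobar spacing: Δn = ΔP/|∂P/∂n| = 400 Pa / 4.16×10⁻³ Pa/m = 96124 m ≈ 96.1 km

96.1 km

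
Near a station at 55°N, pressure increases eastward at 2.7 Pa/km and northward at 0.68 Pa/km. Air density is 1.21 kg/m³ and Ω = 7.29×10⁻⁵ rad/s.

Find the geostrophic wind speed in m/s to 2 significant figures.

Coriolis parameter at 55°N:
f = 2Ω sin φ = 2 × 7.29×10⁻⁵ × sin 55° = 1.19×10⁻⁴ s⁻¹
Component geostrophic relations (x east, y north):
u_g = −(1/(fρ)) ∂P/∂y,  v_g = (1/(fρ)) ∂P/∂x
u_g = −(0.68×10⁻³)/(1.19×10⁻⁴ × 1.21) = −4.71 m/s;  v_g = (2.7×10⁻³)/(1.19×10⁻⁴ × 1.21) = 18.7 m/s
|V_g| = √(u_g² + v_g²) = 19.3 m/s

19 m/s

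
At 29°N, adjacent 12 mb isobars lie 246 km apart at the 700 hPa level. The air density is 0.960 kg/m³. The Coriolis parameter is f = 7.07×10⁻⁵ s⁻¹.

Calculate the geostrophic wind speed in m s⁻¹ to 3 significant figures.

Pressure gradient: |∂P/∂n| = 1200 Pa / 246000 m = 4.88×10⁻³ Pa/m
Geostrophic balance (pressure-gradient force = Coriolis force):
V_g = (1/(fρ)) |∂P/∂n| = 4.88×10⁻³ / (7.07×10⁻⁵ × 0.960) = 71.9 m/s

71.9 m s⁻¹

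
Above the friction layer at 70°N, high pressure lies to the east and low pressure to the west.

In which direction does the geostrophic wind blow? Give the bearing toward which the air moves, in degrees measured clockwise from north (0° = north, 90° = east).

The pressure-gradient force points toward the west (bearing 270°).
Geostrophic balance: in the Northern Hemisphere the Coriolis force deflects motion to the right, so the geostrophic wind blows 90° to the right of the pressure-gradient force (low pressure on the left).
Rotating 270° by 90° clockwise gives 000° — the wind blows toward the north.

000°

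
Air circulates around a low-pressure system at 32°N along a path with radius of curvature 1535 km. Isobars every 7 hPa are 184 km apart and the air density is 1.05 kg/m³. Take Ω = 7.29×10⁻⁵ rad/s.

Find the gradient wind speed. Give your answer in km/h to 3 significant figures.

130 km/h

Coriolis parameter at 32°N:
f = 2Ω sin φ = 2 × 7.29×10⁻⁵ × sin 32° = 7.73×10⁻⁵ s⁻¹
Pressure gradient: |∂P/∂n| = 700 Pa / 184000 m = 3.80×10⁻³ Pa/m
Geostrophic speed: V_g = |∂P/∂n|/(fρ) = 3.80×10⁻³/(7.73×10⁻⁵ × 1.05) = 46.9 m/s
Around a low, centrifugal force acts outward with Coriolis, so pressure-gradient force balances both:
(1/ρ)|∂P/∂n| = fV + V²/R  →  V² + fR·V − fR·V_g = 0
With fR = 7.73×10⁻⁵ × 1535×10³ m = 119 m/s:
V = [−fR + √((fR)² + 4 fR V_g)]/2 = [−119 + √(119² + 4×119×46.9)]/2 = 36 m/s
Subgeostrophic (V < V_g = 46.9 m/s), as expected around a low.
Converting: 36 m/s × 3.6 = 130 km/h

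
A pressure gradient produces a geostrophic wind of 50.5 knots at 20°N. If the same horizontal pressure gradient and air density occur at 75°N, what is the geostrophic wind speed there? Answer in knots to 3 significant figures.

17.9 knots

With the same pressure gradient and density, V_g ∝ 1/f ∝ 1/sin φ.
V₂ = V₁ · sin φ₁ / sin φ₂ = 50.5 × sin 20° / sin 75°
V₂ = 50.5 × 0.3420/0.9659 = 17.9 knots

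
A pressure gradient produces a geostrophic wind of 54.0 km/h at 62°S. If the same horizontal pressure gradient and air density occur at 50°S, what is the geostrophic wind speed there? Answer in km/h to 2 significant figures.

With the same pressure gradient and density, V_g ∝ 1/f ∝ 1/sin φ.
V₂ = V₁ · sin φ₁ / sin φ₂ = 54.0 × sin 62° / sin 50°
V₂ = 54.0 × 0.8829/0.7660 = 62 km/h

62 km/h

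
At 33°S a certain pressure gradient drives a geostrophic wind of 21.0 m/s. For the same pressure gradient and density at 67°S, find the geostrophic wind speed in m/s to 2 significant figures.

With the same pressure gradient and density, V_g ∝ 1/f ∝ 1/sin φ.
V₂ = V₁ · sin φ₁ / sin φ₂ = 21.0 × sin 33° / sin 67°
V₂ = 21.0 × 0.5446/0.9205 = 12 m/s

12 m/s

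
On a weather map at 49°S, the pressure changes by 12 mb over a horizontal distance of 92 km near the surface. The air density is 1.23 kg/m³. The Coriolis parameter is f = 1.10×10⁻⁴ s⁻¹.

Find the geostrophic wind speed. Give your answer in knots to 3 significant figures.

Pressure gradient: |∂P/∂n| = 1200 Pa / 92000 m = 1.30×10⁻² Pa/m
Geostrophic balance (pressure-gradient force = Coriolis force):
V_g = (1/(fρ)) |∂P/∂n| = 1.30×10⁻² / (1.10×10⁻⁴ × 1.23) = 96.4 m/s
Converting: 96.4 m/s × 1.944 = 187 knots

187 knots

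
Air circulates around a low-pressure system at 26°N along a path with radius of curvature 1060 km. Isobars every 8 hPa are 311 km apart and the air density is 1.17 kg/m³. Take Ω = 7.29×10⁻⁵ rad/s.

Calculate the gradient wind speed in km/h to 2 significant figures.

Coriolis parameter at 26°N:
f = 2Ω sin φ = 2 × 7.29×10⁻⁵ × sin 26° = 6.39×10⁻⁵ s⁻¹
Pressure gradient: |∂P/∂n| = 800 Pa / 311000 m = 2.57×10⁻³ Pa/m
Geostrophic speed: V_g = |∂P/∂n|/(fρ) = 2.57×10⁻³/(6.39×10⁻⁵ × 1.17) = 34.4 m/s
Around a low, centrifugal force acts outward with Coriolis, so pressure-gradient force balances both:
(1/ρ)|∂P/∂n| = fV + V²/R  →  V² + fR·V − fR·V_g = 0
With fR = 6.39×10⁻⁵ × 1060×10³ m = 67.7 m/s:
V = [−fR + √((fR)² + 4 fR V_g)]/2 = [−67.7 + √(67.7² + 4×67.7×34.4)]/2 = 25.1 m/s
Subgeostrophic (V < V_g = 34.4 m/s), as expected around a low.
Converting: 25.1 m/s × 3.6 = 90 km/h

90 km/h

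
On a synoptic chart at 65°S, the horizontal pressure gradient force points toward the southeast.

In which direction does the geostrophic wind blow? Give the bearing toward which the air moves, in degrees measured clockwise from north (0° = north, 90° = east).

The pressure-gradient force points toward the southeast (bearing 135°).
Geostrophic balance: in the Southern Hemisphere the Coriolis force deflects motion to the left, so the geostrophic wind blows 90° to the left of the pressure-gradient force (low pressure on the right).
Rotating 135° by 90° counterclockwise gives 045° — the wind blows toward the northeast.

045°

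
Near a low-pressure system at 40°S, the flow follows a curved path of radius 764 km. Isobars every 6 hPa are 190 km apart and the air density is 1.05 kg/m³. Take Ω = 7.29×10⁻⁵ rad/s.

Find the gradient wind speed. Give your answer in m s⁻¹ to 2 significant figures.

Coriolis parameter at 40°S:
f = 2Ω sin φ = 2 × 7.29×10⁻⁵ × sin 40° = 9.37×10⁻⁵ s⁻¹
Pressure gradient: |∂P/∂n| = 600 Pa / 190000 m = 3.16×10⁻³ Pa/m
Geostrophic speed: V_g = |∂P/∂n|/(fρ) = 3.16×10⁻³/(9.37×10⁻⁵ × 1.05) = 32.1 m/s
Around a low, centrifugal force acts outward with Coriolis, so pressure-gradient force balances both:
(1/ρ)|∂P/∂n| = fV + V²/R  →  V² + fR·V − fR·V_g = 0
With fR = 9.37×10⁻⁵ × 764×10³ m = 71.6 m/s:
V = [−fR + √((fR)² + 4 fR V_g)]/2 = [−71.6 + √(71.6² + 4×71.6×32.1)]/2 = 24 m/s
Subgeostrophic (V < V_g = 32.1 m/s), as expected around a low.

24 m s⁻¹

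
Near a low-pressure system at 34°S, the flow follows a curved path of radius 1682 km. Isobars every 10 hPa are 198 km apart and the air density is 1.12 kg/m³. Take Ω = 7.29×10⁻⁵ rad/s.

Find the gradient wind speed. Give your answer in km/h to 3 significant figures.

Coriolis parameter at 34°S:
f = 2Ω sin φ = 2 × 7.29×10⁻⁵ × sin 34° = 8.15×10⁻⁵ s⁻¹
Pressure gradient: |∂P/∂n| = 1000 Pa / 198000 m = 5.05×10⁻³ Pa/m
Geostrophic speed: V_g = |∂P/∂n|/(fρ) = 5.05×10⁻³/(8.15×10⁻⁵ × 1.12) = 55.3 m/s
Around a low, centrifugal force acts outward with Coriolis, so pressure-gradient force balances both:
(1/ρ)|∂P/∂n| = fV + V²/R  →  V² + fR·V − fR·V_g = 0
With fR = 8.15×10⁻⁵ × 1682×10³ m = 137 m/s:
V = [−fR + √((fR)² + 4 fR V_g)]/2 = [−137 + √(137² + 4×137×55.3)]/2 = 42.3 m/s
Subgeostrophic (V < V_g = 55.3 m/s), as expected around a low.
Converting: 42.3 m/s × 3.6 = 152 km/h

152 km/h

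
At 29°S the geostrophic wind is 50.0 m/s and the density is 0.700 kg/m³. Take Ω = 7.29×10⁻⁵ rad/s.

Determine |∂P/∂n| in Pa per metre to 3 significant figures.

2.47×10⁻³ Pa/m

Coriolis parameter at 29°S:
f = 2Ω sin φ = 2 × 7.29×10⁻⁵ × sin 29° = 7.07×10⁻⁵ s⁻¹
Geostrophic balance rearranged: |∂P/∂n| = f ρ V_g
|∂P/∂n| = 7.07×10⁻⁵ × 0.700 × 50.0 = 2.47×10⁻³ Pa/m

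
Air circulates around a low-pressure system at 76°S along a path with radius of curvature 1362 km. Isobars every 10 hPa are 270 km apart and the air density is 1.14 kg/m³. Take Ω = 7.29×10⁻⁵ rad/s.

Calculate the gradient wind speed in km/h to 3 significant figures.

Coriolis parameter at 76°S:
f = 2Ω sin φ = 2 × 7.29×10⁻⁵ × sin 76° = 1.41×10⁻⁴ s⁻¹
Pressure gradient: |∂P/∂n| = 1000 Pa / 270000 m = 3.70×10⁻³ Pa/m
Geostrophic speed: V_g = |∂P/∂n|/(fρ) = 3.70×10⁻³/(1.41×10⁻⁴ × 1.14) = 23.0 m/s
Around a low, centrifugal force acts outward with Coriolis, so pressure-gradient force balances both:
(1/ρ)|∂P/∂n| = fV + V²/R  →  V² + fR·V − fR·V_g = 0
With fR = 1.41×10⁻⁴ × 1362×10³ m = 193 m/s:
V = [−fR + √((fR)² + 4 fR V_g)]/2 = [−193 + √(193² + 4×193×23)]/2 = 20.7 m/s
Subgeostrophic (V < V_g = 23 m/s), as expected around a low.
Converting: 20.7 m/s × 3.6 = 74.6 km/h

74.6 km/h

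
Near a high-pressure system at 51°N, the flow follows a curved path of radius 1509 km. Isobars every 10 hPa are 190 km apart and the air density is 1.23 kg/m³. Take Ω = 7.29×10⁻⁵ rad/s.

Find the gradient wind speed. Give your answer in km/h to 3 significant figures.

203 km/h

Coriolis parameter at 51°N:
f = 2Ω sin φ = 2 × 7.29×10⁻⁵ × sin 51° = 1.13×10⁻⁴ s⁻¹
Pressure gradient: |∂P/∂n| = 1000 Pa / 190000 m = 5.26×10⁻³ Pa/m
Geostrophic speed: V_g = |∂P/∂n|/(fρ) = 5.26×10⁻³/(1.13×10⁻⁴ × 1.23) = 37.8 m/s
Around a high, pressure-gradient force acts outward with centrifugal, so Coriolis balances both:
fV = (1/ρ)|∂P/∂n| + V²/R  →  V² − fR·V + fR·V_g = 0
With fR = 1.13×10⁻⁴ × 1509×10³ m = 171 m/s:
V = [fR − √((fR)² − 4 fR V_g)]/2 = [171 − √(171² − 4×171×37.8)]/2 = 56.3 m/s
Supergeostrophic (V > V_g = 37.8 m/s), as expected around a high.
Converting: 56.3 m/s × 3.6 = 203 km/h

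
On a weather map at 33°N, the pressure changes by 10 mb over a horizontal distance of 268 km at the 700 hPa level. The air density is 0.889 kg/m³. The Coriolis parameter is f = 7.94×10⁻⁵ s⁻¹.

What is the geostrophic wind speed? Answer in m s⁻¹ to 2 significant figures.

Pressure gradient: |∂P/∂n| = 1000 Pa / 268000 m = 3.73×10⁻³ Pa/m
Geostrophic balance (pressure-gradient force = Coriolis force):
V_g = (1/(fρ)) |∂P/∂n| = 3.73×10⁻³ / (7.94×10⁻⁵ × 0.889) = 52.9 m/s

53 m s⁻¹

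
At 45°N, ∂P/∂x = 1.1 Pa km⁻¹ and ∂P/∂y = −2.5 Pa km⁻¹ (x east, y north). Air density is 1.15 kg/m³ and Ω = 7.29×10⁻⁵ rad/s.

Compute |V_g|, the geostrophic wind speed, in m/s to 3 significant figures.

Coriolis parameter at 45°N:
f = 2Ω sin φ = 2 × 7.29×10⁻⁵ × sin 45° = 1.03×10⁻⁴ s⁻¹
Component geostrophic relations (x east, y north):
u_g = −(1/(fρ)) ∂P/∂y,  v_g = (1/(fρ)) ∂P/∂x
u_g = −(−2.5×10⁻³)/(1.03×10⁻⁴ × 1.15) = 21.1 m/s;  v_g = (1.1×10⁻³)/(1.03×10⁻⁴ × 1.15) = 9.28 m/s
|V_g| = √(u_g² + v_g²) = 23.0 m/s

23.0 m/s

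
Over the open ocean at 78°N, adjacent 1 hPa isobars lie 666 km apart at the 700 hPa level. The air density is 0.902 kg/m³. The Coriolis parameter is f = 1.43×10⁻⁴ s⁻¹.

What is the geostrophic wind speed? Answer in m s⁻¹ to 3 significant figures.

1.16 m s⁻¹

Pressure gradient: |∂P/∂n| = 100 Pa / 666000 m = 1.50×10⁻⁴ Pa/m
Geostrophic balance (pressure-gradient force = Coriolis force):
V_g = (1/(fρ)) |∂P/∂n| = 1.50×10⁻⁴ / (1.43×10⁻⁴ × 0.902) = 1.16 m/s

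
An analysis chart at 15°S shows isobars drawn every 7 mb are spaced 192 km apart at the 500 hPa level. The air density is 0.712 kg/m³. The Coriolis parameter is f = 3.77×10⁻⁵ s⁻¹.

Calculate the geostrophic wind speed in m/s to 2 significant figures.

140 m/s

Pressure gradient: |∂P/∂n| = 700 Pa / 192000 m = 3.65×10⁻³ Pa/m
Geostrophic balance (pressure-gradient force = Coriolis force):
V_g = (1/(fρ)) |∂P/∂n| = 3.65×10⁻³ / (3.77×10⁻⁵ × 0.712) = 136 m/s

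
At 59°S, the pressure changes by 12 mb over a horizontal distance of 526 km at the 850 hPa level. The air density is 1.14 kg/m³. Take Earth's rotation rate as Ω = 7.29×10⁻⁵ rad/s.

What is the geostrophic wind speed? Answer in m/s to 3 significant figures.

Coriolis parameter at 59°S:
f = 2Ω sin φ = 2 × 7.29×10⁻⁵ × sin 59° = 1.25×10⁻⁴ s⁻¹
Pressure gradient: |∂P/∂n| = 1200 Pa / 526000 m = 2.28×10⁻³ Pa/m
Geostrophic balance (pressure-gradient force = Coriolis force):
V_g = (1/(fρ)) |∂P/∂n| = 2.28×10⁻³ / (1.25×10⁻⁴ × 1.14) = 16.0 m/s

16.0 m/s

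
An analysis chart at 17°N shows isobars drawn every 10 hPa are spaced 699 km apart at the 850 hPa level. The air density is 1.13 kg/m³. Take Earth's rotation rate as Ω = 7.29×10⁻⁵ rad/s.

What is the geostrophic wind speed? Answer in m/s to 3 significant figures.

Coriolis parameter at 17°N:
f = 2Ω sin φ = 2 × 7.29×10⁻⁵ × sin 17° = 4.26×10⁻⁵ s⁻¹
Pressure gradient: |∂P/∂n| = 1000 Pa / 699000 m = 1.43×10⁻³ Pa/m
Geostrophic balance (pressure-gradient force = Coriolis force):
V_g = (1/(fρ)) |∂P/∂n| = 1.43×10⁻³ / (4.26×10⁻⁵ × 1.13) = 29.7 m/s

29.7 m/s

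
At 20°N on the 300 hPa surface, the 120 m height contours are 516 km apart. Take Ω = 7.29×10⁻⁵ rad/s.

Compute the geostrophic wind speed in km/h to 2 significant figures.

160 km/h

Coriolis parameter at 20°N:
f = 2Ω sin φ = 2 × 7.29×10⁻⁵ × sin 20° = 4.99×10⁻⁵ s⁻¹
Height gradient: |∂Z/∂n| = 120 m / 516000 m = 2.33×10⁻⁴
On a pressure surface, geostrophic balance gives V_g = (g/f)|∂Z/∂n|:
V_g = 9.81 × 2.33×10⁻⁴ / 4.99×10⁻⁵ = 45.8 m/s
Converting: 45.8 m/s × 3.6 = 160 km/h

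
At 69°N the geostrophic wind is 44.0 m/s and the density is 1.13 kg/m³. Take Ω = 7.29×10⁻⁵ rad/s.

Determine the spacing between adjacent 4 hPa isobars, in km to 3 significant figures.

59.1 km

Coriolis parameter at 69°N:
f = 2Ω sin φ = 2 × 7.29×10⁻⁵ × sin 69° = 1.36×10⁻⁴ s⁻¹
Geostrophic balance rearranged: |∂P/∂n| = f ρ V_g
|∂P/∂n| = 1.36×10⁻⁴ × 1.13 × 44.0 = 6.77×10⁻³ Pa/m
Isobar spacing: Δn = ΔP/|∂P/∂n| = 400 Pa / 6.77×10⁻³ Pa/m = 59104 m ≈ 59.1 km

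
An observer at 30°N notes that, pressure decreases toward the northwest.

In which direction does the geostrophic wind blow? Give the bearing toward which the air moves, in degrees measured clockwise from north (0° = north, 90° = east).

The pressure-gradient force points toward the northwest (bearing 315°).
Geostrophic balance: in the Northern Hemisphere the Coriolis force deflects motion to the right, so the geostrophic wind blows 90° to the right of the pressure-gradient force (low pressure on the left).
Rotating 315° by 90° clockwise gives 045° — the wind blows toward the northeast.

045°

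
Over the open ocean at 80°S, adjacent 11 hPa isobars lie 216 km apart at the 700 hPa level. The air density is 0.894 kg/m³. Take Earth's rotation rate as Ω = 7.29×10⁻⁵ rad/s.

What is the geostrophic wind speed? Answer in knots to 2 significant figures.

Coriolis parameter at 80°S:
f = 2Ω sin φ = 2 × 7.29×10⁻⁵ × sin 80° = 1.44×10⁻⁴ s⁻¹
Pressure gradient: |∂P/∂n| = 1100 Pa / 216000 m = 5.09×10⁻³ Pa/m
Geostrophic balance (pressure-gradient force = Coriolis force):
V_g = (1/(fρ)) |∂P/∂n| = 5.09×10⁻³ / (1.44×10⁻⁴ × 0.894) = 39.7 m/s
Converting: 39.7 m/s × 1.944 = 77 knots

77 knots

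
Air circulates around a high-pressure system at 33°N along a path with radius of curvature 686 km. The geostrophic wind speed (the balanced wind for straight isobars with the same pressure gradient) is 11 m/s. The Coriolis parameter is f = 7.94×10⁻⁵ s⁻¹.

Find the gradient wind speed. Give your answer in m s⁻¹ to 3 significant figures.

15.3 m s⁻¹

Around a high, pressure-gradient force acts outward with centrifugal, so Coriolis balances both:
fV = (1/ρ)|∂P/∂n| + V²/R  →  V² − fR·V + fR·V_g = 0
With fR = 7.94×10⁻⁵ × 686×10³ m = 54.5 m/s:
V = [fR − √((fR)² − 4 fR V_g)]/2 = [54.5 − √(54.5² − 4×54.5×11)]/2 = 15.3 m/s
Supergeostrophic (V > V_g = 11 m/s), as expected around a high.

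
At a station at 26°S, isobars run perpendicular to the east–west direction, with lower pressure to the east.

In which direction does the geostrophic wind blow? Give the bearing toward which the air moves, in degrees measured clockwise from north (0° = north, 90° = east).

The pressure-gradient force points toward the east (bearing 090°).
Geostrophic balance: in the Southern Hemisphere the Coriolis force deflects motion to the left, so the geostrophic wind blows 90° to the left of the pressure-gradient force (low pressure on the right).
Rotating 090° by 90° counterclockwise gives 000° — the wind blows toward the north.

000°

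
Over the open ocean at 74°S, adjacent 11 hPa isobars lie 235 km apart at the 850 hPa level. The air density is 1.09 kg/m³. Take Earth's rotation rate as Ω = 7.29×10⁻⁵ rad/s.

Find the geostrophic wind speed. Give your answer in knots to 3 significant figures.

59.6 knots

Coriolis parameter at 74°S:
f = 2Ω sin φ = 2 × 7.29×10⁻⁵ × sin 74° = 1.40×10⁻⁴ s⁻¹
Pressure gradient: |∂P/∂n| = 1100 Pa / 235000 m = 4.68×10⁻³ Pa/m
Geostrophic balance (pressure-gradient force = Coriolis force):
V_g = (1/(fρ)) |∂P/∂n| = 4.68×10⁻³ / (1.40×10⁻⁴ × 1.09) = 30.6 m/s
Converting: 30.6 m/s × 1.944 = 59.6 knots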